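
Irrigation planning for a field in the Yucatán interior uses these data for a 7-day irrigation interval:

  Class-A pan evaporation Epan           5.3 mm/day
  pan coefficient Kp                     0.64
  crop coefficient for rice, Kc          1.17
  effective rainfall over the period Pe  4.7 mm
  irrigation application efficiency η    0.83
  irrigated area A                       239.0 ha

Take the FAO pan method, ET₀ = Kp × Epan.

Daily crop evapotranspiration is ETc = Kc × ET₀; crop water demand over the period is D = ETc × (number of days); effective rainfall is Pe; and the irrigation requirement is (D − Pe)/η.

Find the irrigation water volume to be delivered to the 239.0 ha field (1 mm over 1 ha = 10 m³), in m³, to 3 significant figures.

ET₀ = 0.64 × 5.3 = 3.3920 mm/d
ETc = Kc × ET₀ = 1.17 × 3.3920 = 3.9686 mm/d
Crop demand D = ETc × 7 d = 3.9686 × 7 = 27.780 mm
D − Pe = 27.780 − 4.7 = 23.080 mm
Gross irrigation = 23.080 / 0.83 = 27.807 mm
Volume = 27.807 mm × 239.0 ha × 10 = 66458.7 m³

66500 m³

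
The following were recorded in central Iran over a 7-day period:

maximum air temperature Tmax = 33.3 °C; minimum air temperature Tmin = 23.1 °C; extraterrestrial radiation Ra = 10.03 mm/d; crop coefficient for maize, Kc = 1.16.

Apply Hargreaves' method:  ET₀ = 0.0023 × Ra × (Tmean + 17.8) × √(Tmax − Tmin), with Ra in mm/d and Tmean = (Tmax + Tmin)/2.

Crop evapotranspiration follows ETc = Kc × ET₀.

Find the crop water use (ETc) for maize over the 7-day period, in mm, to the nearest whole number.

Tmean = (33.3 + 23.1)/2 = 28.20 °C
ET₀ = 0.0023 × 10.03 × (28.20 + 17.8) × √10.2 = 0.0023 × 10.03 × 46.00 × 3.1937 = 3.3891 mm/d
ETc = Kc × ET₀ = 1.16 × 3.3891 = 3.9314 mm/d
Over 7 days: 3.9314 × 7 = 27.520 mm

28 mm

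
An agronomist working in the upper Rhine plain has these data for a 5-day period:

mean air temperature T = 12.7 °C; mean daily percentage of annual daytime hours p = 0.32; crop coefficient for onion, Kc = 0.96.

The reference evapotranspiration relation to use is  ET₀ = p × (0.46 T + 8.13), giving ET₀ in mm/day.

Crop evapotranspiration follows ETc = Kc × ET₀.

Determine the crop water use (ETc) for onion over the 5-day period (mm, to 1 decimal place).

21.5 mm

ET₀ = 0.32 × (0.46 × 12.7 + 8.13) = 0.32 × 13.972 = 4.4710 mm/d
ETc = Kc × ET₀ = 0.96 × 4.4710 = 4.2922 mm/d
Over 5 days: 4.2922 × 5 = 21.461 mm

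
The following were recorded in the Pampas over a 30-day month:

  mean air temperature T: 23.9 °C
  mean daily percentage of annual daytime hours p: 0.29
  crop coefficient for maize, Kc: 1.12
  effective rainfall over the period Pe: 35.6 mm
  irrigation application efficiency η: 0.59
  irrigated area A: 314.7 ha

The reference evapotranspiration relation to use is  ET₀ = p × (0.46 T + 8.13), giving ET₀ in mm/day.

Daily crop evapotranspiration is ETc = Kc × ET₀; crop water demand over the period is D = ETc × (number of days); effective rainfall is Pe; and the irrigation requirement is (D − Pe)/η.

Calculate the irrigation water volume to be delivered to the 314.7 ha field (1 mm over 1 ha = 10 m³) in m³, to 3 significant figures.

804000 m³

ET₀ = 0.29 × (0.46 × 23.9 + 8.13) = 0.29 × 19.124 = 5.5460 mm/d
ETc = Kc × ET₀ = 1.12 × 5.5460 = 6.2115 mm/d
Crop demand D = ETc × 30 d = 6.2115 × 30 = 186.345 mm
D − Pe = 186.345 − 35.6 = 150.745 mm
Gross irrigation = 150.745 / 0.59 = 255.500 mm
Volume = 255.500 mm × 314.7 ha × 10 = 804058.5 m³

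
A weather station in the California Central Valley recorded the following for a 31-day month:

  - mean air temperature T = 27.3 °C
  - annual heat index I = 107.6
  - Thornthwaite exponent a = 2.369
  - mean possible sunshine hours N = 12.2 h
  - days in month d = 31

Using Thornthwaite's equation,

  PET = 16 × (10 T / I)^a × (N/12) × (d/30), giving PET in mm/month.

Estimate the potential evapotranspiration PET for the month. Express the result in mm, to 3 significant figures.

153 mm

10T/I = 10 × 27.3 / 107.6 = 2.5372
(10T/I)^a = 2.5372^2.369 = 9.0765
Uncorrected PET = 16 × 9.0765 = 145.224 mm
Correction = (N/12)(d/30) = (12.2/12)(31/30) = 1.0506
PET = 145.224 × 1.0506 = 152.572 mm/month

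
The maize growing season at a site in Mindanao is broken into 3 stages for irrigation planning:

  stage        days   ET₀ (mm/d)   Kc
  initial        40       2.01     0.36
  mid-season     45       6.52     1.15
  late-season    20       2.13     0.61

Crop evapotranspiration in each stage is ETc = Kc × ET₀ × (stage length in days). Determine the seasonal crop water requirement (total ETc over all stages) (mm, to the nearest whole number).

392 mm

initial: 0.36 × 2.01 × 40 = 28.94 mm
mid-season: 1.15 × 6.52 × 45 = 337.41 mm
late-season: 0.61 × 2.13 × 20 = 25.99 mm
Seasonal total = 392.34 mm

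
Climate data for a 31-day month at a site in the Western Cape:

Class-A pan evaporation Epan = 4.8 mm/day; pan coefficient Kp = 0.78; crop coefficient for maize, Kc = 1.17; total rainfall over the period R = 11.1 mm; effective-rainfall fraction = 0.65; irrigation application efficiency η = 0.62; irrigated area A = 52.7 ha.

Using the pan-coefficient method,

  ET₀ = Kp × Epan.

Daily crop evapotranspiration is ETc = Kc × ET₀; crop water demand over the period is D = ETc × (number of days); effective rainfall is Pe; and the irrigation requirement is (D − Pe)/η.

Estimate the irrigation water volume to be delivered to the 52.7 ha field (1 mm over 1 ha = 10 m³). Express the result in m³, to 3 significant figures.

ET₀ = 0.78 × 4.8 = 3.7440 mm/d
ETc = Kc × ET₀ = 1.17 × 3.7440 = 4.3805 mm/d
Crop demand D = ETc × 31 d = 4.3805 × 31 = 135.796 mm
Pe = 0.65 × 11.1 = 7.215 mm
D − Pe = 135.796 − 7.215 = 128.581 mm
Gross irrigation = 128.581 / 0.62 = 207.389 mm
Volume = 207.389 mm × 52.7 ha × 10 = 109294.0 m³

109000 m³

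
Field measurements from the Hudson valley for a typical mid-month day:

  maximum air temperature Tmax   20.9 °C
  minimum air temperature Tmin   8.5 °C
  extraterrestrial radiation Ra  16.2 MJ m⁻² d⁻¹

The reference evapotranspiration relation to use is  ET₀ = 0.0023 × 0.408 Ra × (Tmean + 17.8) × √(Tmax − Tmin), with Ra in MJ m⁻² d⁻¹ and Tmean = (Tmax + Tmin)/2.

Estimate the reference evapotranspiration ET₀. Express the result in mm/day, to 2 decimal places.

1.74 mm/day

Tmean = (20.9 + 8.5)/2 = 14.70 °C
0.408 Ra = 0.408 × 16.2 = 6.6096 mm/d equivalent
ET₀ = 0.0023 × 6.6096 × (14.70 + 17.8) × √12.4 = 0.0023 × 6.6096 × 32.50 × 3.5214 = 1.7398 mm/d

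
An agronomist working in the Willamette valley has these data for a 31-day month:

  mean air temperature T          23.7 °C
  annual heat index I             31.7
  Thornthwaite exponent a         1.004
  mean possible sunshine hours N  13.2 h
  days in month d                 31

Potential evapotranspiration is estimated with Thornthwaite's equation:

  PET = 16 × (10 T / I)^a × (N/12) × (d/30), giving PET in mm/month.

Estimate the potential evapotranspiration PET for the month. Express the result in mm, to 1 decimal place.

137.1 mm

10T/I = 10 × 23.7 / 31.7 = 7.4763
(10T/I)^a = 7.4763^1.004 = 7.5367
Uncorrected PET = 16 × 7.5367 = 120.587 mm
Correction = (N/12)(d/30) = (13.2/12)(31/30) = 1.1367
PET = 120.587 × 1.1367 = 137.071 mm/month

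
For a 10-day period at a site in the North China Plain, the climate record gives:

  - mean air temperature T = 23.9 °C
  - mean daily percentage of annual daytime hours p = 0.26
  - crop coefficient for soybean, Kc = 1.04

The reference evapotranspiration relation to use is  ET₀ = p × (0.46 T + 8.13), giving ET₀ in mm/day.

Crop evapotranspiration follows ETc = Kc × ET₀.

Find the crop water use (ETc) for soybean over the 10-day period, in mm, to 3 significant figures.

51.7 mm

ET₀ = 0.26 × (0.46 × 23.9 + 8.13) = 0.26 × 19.124 = 4.9722 mm/d
ETc = Kc × ET₀ = 1.04 × 4.9722 = 5.1711 mm/d
Over 10 days: 5.1711 × 10 = 51.711 mm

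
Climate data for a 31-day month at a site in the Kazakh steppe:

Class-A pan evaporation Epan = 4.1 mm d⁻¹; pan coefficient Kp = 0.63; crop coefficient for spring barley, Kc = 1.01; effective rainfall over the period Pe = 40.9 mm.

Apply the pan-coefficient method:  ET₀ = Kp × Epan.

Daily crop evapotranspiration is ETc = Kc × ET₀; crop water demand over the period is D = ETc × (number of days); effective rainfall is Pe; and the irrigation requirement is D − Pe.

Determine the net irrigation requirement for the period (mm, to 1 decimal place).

40.0 mm

ET₀ = 0.63 × 4.1 = 2.5830 mm/d
ETc = Kc × ET₀ = 1.01 × 2.5830 = 2.6088 mm/d
Crop demand D = ETc × 31 d = 2.6088 × 31 = 80.873 mm
D − Pe = 80.873 − 40.9 = 39.973 mm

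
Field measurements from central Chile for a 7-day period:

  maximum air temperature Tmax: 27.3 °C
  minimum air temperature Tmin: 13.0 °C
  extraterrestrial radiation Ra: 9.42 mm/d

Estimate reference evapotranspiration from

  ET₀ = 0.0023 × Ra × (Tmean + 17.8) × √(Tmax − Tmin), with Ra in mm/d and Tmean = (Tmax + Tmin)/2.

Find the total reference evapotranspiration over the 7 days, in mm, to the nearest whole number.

22 mm

Tmean = (27.3 + 13.0)/2 = 20.15 °C
ET₀ = 0.0023 × 9.42 × (20.15 + 17.8) × √14.3 = 0.0023 × 9.42 × 37.95 × 3.7815 = 3.1092 mm/d
Over 7 days: 3.1092 × 7 = 21.764 mm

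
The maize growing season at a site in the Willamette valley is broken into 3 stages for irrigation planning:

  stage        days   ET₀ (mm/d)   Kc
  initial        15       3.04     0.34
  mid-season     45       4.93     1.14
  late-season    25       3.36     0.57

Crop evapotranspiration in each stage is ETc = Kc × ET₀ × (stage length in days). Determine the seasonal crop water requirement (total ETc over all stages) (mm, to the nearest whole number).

initial: 0.34 × 3.04 × 15 = 15.50 mm
mid-season: 1.14 × 4.93 × 45 = 252.91 mm
late-season: 0.57 × 3.36 × 25 = 47.88 mm
Seasonal total = 316.29 mm

316 mm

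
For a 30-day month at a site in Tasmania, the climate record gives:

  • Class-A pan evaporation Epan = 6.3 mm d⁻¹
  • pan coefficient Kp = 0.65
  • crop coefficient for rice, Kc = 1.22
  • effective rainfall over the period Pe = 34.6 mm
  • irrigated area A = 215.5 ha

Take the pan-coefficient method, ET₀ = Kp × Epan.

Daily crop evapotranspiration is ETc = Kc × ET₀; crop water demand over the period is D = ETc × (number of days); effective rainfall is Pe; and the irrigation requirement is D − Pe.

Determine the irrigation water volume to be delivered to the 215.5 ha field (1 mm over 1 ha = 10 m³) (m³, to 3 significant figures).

248000 m³

ET₀ = 0.65 × 6.3 = 4.0950 mm/d
ETc = Kc × ET₀ = 1.22 × 4.0950 = 4.9959 mm/d
Crop demand D = ETc × 30 d = 4.9959 × 30 = 149.877 mm
D − Pe = 149.877 − 34.6 = 115.277 mm
Volume = 115.277 mm × 215.5 ha × 10 = 248421.9 m³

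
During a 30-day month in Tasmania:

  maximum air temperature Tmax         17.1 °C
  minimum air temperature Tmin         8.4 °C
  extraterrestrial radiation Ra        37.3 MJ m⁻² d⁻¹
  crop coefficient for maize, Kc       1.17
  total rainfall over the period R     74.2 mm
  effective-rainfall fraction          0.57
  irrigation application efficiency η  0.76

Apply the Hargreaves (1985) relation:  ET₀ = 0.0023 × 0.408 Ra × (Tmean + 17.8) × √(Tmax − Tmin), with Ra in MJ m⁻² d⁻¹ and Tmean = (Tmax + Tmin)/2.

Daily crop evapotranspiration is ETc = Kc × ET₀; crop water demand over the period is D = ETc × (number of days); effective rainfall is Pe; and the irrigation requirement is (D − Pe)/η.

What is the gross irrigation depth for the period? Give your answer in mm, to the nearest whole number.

Tmean = (17.1 + 8.4)/2 = 12.75 °C
0.408 Ra = 0.408 × 37.3 = 15.2184 mm/d equivalent
ET₀ = 0.0023 × 15.2184 × (12.75 + 17.8) × √8.7 = 0.0023 × 15.2184 × 30.55 × 2.9496 = 3.1541 mm/d
ETc = Kc × ET₀ = 1.17 × 3.1541 = 3.6903 mm/d
Crop demand D = ETc × 30 d = 3.6903 × 30 = 110.709 mm
Pe = 0.57 × 74.2 = 42.294 mm
D − Pe = 110.709 − 42.294 = 68.415 mm
Gross irrigation = 68.415 / 0.76 = 90.020 mm

90 mm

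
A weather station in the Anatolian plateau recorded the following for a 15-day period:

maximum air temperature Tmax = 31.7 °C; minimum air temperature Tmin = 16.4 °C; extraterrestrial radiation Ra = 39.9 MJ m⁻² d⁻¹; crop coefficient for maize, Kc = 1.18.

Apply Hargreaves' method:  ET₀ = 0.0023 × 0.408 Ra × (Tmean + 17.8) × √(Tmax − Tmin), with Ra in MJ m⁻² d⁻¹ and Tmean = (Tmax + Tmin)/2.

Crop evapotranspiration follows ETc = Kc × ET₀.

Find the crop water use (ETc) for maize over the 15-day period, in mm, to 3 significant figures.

108 mm

Tmean = (31.7 + 16.4)/2 = 24.05 °C
0.408 Ra = 0.408 × 39.9 = 16.2792 mm/d equivalent
ET₀ = 0.0023 × 16.2792 × (24.05 + 17.8) × √15.3 = 0.0023 × 16.2792 × 41.85 × 3.9115 = 6.1291 mm/d
ETc = Kc × ET₀ = 1.18 × 6.1291 = 7.2323 mm/d
Over 15 days: 7.2323 × 15 = 108.485 mm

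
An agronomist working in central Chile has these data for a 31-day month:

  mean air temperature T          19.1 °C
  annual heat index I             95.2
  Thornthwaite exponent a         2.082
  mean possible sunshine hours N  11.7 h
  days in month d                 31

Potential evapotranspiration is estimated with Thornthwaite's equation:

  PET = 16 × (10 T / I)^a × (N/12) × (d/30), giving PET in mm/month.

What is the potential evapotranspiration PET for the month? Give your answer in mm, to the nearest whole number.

10T/I = 10 × 19.1 / 95.2 = 2.0063
(10T/I)^a = 2.0063^2.082 = 4.2618
Uncorrected PET = 16 × 4.2618 = 68.189 mm
Correction = (N/12)(d/30) = (11.7/12)(31/30) = 1.0075
PET = 68.189 × 1.0075 = 68.700 mm/month

69 mm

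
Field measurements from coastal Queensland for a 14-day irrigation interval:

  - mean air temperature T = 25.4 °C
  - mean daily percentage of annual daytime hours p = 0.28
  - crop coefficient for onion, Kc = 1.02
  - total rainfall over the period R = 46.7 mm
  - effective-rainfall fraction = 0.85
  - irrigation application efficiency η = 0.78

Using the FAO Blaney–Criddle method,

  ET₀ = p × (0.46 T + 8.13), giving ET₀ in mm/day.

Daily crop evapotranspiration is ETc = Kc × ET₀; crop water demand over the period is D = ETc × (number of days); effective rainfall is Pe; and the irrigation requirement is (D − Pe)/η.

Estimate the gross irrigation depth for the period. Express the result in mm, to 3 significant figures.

ET₀ = 0.28 × (0.46 × 25.4 + 8.13) = 0.28 × 19.814 = 5.5479 mm/d
ETc = Kc × ET₀ = 1.02 × 5.5479 = 5.6589 mm/d
Crop demand D = ETc × 14 d = 5.6589 × 14 = 79.225 mm
Pe = 0.85 × 46.7 = 39.695 mm
D − Pe = 79.225 − 39.695 = 39.530 mm
Gross irrigation = 39.530 / 0.78 = 50.679 mm

50.7 mm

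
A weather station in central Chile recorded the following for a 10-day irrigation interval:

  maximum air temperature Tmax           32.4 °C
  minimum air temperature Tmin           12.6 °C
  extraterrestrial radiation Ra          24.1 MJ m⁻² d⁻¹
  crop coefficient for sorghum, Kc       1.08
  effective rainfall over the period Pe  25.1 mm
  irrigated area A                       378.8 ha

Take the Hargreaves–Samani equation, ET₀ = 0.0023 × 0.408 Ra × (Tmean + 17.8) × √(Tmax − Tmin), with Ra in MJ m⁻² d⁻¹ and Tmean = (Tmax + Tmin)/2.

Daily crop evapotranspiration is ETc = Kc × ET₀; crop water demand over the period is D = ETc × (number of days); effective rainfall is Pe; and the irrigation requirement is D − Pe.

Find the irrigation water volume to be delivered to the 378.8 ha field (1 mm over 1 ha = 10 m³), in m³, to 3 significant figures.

Tmean = (32.4 + 12.6)/2 = 22.50 °C
0.408 Ra = 0.408 × 24.1 = 9.8328 mm/d equivalent
ET₀ = 0.0023 × 9.8328 × (22.50 + 17.8) × √19.8 = 0.0023 × 9.8328 × 40.30 × 4.4497 = 4.0555 mm/d
ETc = Kc × ET₀ = 1.08 × 4.0555 = 4.3799 mm/d
Crop demand D = ETc × 10 d = 4.3799 × 10 = 43.799 mm
D − Pe = 43.799 − 25.1 = 18.699 mm
Volume = 18.699 mm × 378.8 ha × 10 = 70831.8 m³

70800 m³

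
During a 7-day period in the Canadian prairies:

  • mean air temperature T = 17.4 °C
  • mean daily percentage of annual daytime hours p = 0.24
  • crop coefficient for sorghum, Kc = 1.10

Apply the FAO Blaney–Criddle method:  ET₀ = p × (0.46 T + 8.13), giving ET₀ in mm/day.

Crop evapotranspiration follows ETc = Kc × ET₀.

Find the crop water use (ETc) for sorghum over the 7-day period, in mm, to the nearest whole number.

ET₀ = 0.24 × (0.46 × 17.4 + 8.13) = 0.24 × 16.134 = 3.8722 mm/d
ETc = Kc × ET₀ = 1.10 × 3.8722 = 4.2594 mm/d
Over 7 days: 4.2594 × 7 = 29.816 mm

30 mm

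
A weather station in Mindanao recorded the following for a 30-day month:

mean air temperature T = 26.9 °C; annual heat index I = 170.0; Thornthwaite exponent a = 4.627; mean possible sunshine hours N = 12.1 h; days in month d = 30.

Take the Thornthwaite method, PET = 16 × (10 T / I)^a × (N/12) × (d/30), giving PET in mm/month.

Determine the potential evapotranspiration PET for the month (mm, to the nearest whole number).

135 mm

10T/I = 10 × 26.9 / 170.0 = 1.5824
(10T/I)^a = 1.5824^4.627 = 8.3606
Uncorrected PET = 16 × 8.3606 = 133.770 mm
Correction = (N/12)(d/30) = (12.1/12)(30/30) = 1.0083
PET = 133.770 × 1.0083 = 134.880 mm/month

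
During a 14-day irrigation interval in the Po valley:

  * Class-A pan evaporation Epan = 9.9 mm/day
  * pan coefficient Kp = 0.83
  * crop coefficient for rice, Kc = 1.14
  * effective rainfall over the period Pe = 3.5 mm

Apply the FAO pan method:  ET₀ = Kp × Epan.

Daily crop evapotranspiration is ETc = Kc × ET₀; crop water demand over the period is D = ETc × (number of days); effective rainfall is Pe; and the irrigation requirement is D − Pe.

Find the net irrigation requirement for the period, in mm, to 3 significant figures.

128 mm

ET₀ = 0.83 × 9.9 = 8.2170 mm/d
ETc = Kc × ET₀ = 1.14 × 8.2170 = 9.3674 mm/d
Crop demand D = ETc × 14 d = 9.3674 × 14 = 131.144 mm
D − Pe = 131.144 − 3.5 = 127.644 mm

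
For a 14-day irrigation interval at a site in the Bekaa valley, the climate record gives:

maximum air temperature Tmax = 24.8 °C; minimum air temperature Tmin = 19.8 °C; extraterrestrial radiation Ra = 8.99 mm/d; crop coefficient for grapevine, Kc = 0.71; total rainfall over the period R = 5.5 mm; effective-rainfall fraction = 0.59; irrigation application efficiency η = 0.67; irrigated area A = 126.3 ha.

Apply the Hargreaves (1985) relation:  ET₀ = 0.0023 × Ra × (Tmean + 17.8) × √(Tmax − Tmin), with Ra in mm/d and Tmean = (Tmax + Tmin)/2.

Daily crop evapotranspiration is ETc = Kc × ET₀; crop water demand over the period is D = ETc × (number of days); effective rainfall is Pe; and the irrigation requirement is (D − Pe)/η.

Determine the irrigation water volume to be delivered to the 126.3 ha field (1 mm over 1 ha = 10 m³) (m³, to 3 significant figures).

Tmean = (24.8 + 19.8)/2 = 22.30 °C
ET₀ = 0.0023 × 8.99 × (22.30 + 17.8) × √5.0 = 0.0023 × 8.99 × 40.10 × 2.2361 = 1.8541 mm/d
ETc = Kc × ET₀ = 0.71 × 1.8541 = 1.3164 mm/d
Crop demand D = ETc × 14 d = 1.3164 × 14 = 18.430 mm
Pe = 0.59 × 5.5 = 3.245 mm
D − Pe = 18.430 − 3.245 = 15.185 mm
Gross irrigation = 15.185 / 0.67 = 22.664 mm
Volume = 22.664 mm × 126.3 ha × 10 = 28624.6 m³

28600 m³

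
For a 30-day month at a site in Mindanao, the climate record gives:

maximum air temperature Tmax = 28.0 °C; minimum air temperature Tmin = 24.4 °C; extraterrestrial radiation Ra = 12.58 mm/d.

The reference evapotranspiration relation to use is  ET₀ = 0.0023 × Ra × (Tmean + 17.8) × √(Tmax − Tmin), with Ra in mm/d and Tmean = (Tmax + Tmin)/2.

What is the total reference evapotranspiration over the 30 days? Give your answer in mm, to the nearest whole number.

72 mm

Tmean = (28.0 + 24.4)/2 = 26.20 °C
ET₀ = 0.0023 × 12.58 × (26.20 + 17.8) × √3.6 = 0.0023 × 12.58 × 44.00 × 1.8974 = 2.4156 mm/d
Over 30 days: 2.4156 × 30 = 72.468 mm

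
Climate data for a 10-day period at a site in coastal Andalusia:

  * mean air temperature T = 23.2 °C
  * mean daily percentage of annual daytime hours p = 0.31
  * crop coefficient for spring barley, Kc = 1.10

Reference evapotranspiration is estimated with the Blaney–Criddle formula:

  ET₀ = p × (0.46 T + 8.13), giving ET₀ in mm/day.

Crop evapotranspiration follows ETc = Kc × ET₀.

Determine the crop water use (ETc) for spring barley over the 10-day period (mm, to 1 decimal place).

64.1 mm

ET₀ = 0.31 × (0.46 × 23.2 + 8.13) = 0.31 × 18.802 = 5.8286 mm/d
ETc = Kc × ET₀ = 1.10 × 5.8286 = 6.4115 mm/d
Over 10 days: 6.4115 × 10 = 64.115 mm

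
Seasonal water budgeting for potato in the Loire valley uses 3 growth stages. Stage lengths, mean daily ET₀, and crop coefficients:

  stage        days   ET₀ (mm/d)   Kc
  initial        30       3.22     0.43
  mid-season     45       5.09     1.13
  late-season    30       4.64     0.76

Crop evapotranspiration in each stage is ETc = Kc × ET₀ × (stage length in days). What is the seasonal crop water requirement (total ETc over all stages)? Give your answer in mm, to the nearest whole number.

406 mm

initial: 0.43 × 3.22 × 30 = 41.54 mm
mid-season: 1.13 × 5.09 × 45 = 258.83 mm
late-season: 0.76 × 4.64 × 30 = 105.79 mm
Seasonal total = 406.16 mm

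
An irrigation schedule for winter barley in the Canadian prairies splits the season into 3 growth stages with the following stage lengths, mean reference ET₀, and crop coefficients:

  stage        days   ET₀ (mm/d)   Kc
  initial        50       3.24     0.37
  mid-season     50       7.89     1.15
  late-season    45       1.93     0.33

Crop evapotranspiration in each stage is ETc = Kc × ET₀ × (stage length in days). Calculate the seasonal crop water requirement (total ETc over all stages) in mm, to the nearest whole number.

initial: 0.37 × 3.24 × 50 = 59.94 mm
mid-season: 1.15 × 7.89 × 50 = 453.68 mm
late-season: 0.33 × 1.93 × 45 = 28.66 mm
Seasonal total = 542.28 mm

542 mm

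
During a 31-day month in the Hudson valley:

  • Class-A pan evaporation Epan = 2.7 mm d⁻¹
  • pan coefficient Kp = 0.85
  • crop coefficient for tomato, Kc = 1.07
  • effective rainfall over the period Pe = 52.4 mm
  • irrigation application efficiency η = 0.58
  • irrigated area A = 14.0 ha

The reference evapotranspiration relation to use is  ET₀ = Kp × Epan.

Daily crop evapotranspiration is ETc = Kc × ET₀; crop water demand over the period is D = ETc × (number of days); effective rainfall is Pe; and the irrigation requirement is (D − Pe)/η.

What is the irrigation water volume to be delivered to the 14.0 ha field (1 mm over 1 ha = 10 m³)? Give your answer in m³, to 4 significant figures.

ET₀ = 0.85 × 2.7 = 2.2950 mm/d
ETc = Kc × ET₀ = 1.07 × 2.2950 = 2.4557 mm/d
Crop demand D = ETc × 31 d = 2.4557 × 31 = 76.127 mm
D − Pe = 76.127 − 52.4 = 23.727 mm
Gross irrigation = 23.727 / 0.58 = 40.909 mm
Volume = 40.909 mm × 14.0 ha × 10 = 5727.3 m³

5727 m³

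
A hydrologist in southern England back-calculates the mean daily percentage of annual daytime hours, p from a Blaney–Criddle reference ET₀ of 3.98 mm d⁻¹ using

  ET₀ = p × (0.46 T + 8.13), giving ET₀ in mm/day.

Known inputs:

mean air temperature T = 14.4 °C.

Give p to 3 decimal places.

p = ET₀ / (0.46 T + 8.13) = 3.98 / (0.46 × 14.4 + 8.13) = 3.98 / 14.754 = 0.2698

0.270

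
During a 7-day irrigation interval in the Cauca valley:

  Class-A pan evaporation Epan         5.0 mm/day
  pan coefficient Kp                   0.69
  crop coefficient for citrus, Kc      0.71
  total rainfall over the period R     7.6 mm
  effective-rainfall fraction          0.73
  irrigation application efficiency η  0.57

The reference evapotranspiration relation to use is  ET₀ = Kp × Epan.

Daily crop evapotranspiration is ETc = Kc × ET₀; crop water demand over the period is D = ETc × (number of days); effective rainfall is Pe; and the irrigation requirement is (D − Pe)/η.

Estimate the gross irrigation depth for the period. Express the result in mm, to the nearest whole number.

20 mm

ET₀ = 0.69 × 5.0 = 3.4500 mm/d
ETc = Kc × ET₀ = 0.71 × 3.4500 = 2.4495 mm/d
Crop demand D = ETc × 7 d = 2.4495 × 7 = 17.147 mm
Pe = 0.73 × 7.6 = 5.548 mm
D − Pe = 17.147 − 5.548 = 11.599 mm
Gross irrigation = 11.599 / 0.57 = 20.349 mm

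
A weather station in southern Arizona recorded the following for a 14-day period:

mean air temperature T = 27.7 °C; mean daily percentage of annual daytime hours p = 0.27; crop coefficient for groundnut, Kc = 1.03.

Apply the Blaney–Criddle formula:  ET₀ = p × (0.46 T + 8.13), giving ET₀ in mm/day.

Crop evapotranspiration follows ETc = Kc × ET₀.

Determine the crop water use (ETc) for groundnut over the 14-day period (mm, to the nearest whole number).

ET₀ = 0.27 × (0.46 × 27.7 + 8.13) = 0.27 × 20.872 = 5.6354 mm/d
ETc = Kc × ET₀ = 1.03 × 5.6354 = 5.8045 mm/d
Over 14 days: 5.8045 × 14 = 81.263 mm

81 mm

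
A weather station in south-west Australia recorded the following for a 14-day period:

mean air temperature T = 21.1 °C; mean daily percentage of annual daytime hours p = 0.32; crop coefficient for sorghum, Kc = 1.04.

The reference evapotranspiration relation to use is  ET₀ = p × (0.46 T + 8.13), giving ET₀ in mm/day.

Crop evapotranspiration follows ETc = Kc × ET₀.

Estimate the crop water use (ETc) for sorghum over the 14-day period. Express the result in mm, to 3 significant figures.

ET₀ = 0.32 × (0.46 × 21.1 + 8.13) = 0.32 × 17.836 = 5.7075 mm/d
ETc = Kc × ET₀ = 1.04 × 5.7075 = 5.9358 mm/d
Over 14 days: 5.9358 × 14 = 83.101 mm

83.1 mm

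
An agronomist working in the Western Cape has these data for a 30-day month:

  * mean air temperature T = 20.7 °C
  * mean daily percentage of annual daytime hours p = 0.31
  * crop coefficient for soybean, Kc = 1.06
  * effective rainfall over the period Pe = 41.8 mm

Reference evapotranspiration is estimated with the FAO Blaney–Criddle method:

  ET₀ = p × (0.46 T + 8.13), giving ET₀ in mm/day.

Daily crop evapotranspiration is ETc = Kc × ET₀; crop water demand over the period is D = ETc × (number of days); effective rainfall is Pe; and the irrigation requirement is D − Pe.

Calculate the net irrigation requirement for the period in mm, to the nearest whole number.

132 mm

ET₀ = 0.31 × (0.46 × 20.7 + 8.13) = 0.31 × 17.652 = 5.4721 mm/d
ETc = Kc × ET₀ = 1.06 × 5.4721 = 5.8004 mm/d
Crop demand D = ETc × 30 d = 5.8004 × 30 = 174.012 mm
D − Pe = 174.012 − 41.8 = 132.212 mm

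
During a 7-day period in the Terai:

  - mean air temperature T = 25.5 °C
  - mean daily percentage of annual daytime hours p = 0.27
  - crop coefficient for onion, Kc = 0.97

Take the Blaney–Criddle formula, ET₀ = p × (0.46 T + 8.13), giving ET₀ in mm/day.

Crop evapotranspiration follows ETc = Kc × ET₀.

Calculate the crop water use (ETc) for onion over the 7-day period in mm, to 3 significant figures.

ET₀ = 0.27 × (0.46 × 25.5 + 8.13) = 0.27 × 19.860 = 5.3622 mm/d
ETc = Kc × ET₀ = 0.97 × 5.3622 = 5.2013 mm/d
Over 7 days: 5.2013 × 7 = 36.409 mm

36.4 mm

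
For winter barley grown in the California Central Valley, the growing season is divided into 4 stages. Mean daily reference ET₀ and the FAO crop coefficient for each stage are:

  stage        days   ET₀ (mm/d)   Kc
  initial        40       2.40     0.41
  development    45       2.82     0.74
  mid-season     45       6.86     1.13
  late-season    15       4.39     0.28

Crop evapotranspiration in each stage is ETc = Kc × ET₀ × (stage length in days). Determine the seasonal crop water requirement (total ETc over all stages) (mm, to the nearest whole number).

501 mm

initial: 0.41 × 2.40 × 40 = 39.36 mm
development: 0.74 × 2.82 × 45 = 93.91 mm
mid-season: 1.13 × 6.86 × 45 = 348.83 mm
late-season: 0.28 × 4.39 × 15 = 18.44 mm
Seasonal total = 500.54 mm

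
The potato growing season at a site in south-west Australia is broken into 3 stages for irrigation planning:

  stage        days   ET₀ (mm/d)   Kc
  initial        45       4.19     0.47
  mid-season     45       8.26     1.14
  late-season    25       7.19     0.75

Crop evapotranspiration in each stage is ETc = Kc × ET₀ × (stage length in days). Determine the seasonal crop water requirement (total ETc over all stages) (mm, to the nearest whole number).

647 mm

initial: 0.47 × 4.19 × 45 = 88.62 mm
mid-season: 1.14 × 8.26 × 45 = 423.74 mm
late-season: 0.75 × 7.19 × 25 = 134.81 mm
Seasonal total = 647.17 mm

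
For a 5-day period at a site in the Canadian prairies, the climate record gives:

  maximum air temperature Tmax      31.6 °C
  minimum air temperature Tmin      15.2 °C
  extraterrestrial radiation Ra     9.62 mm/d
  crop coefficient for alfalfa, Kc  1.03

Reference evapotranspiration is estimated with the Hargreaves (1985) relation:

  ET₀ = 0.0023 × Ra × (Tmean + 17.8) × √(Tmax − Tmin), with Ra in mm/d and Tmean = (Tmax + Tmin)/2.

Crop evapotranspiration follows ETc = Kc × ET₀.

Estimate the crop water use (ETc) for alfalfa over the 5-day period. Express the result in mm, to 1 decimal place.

Tmean = (31.6 + 15.2)/2 = 23.40 °C
ET₀ = 0.0023 × 9.62 × (23.40 + 17.8) × √16.4 = 0.0023 × 9.62 × 41.20 × 4.0497 = 3.6917 mm/d
ETc = Kc × ET₀ = 1.03 × 3.6917 = 3.8025 mm/d
Over 5 days: 3.8025 × 5 = 19.013 mm

19.0 mm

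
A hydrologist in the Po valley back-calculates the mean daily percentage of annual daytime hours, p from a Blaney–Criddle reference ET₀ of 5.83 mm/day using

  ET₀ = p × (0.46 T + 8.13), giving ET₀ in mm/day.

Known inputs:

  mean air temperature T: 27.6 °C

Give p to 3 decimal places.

p = ET₀ / (0.46 T + 8.13) = 5.83 / (0.46 × 27.6 + 8.13) = 5.83 / 20.826 = 0.2799

0.280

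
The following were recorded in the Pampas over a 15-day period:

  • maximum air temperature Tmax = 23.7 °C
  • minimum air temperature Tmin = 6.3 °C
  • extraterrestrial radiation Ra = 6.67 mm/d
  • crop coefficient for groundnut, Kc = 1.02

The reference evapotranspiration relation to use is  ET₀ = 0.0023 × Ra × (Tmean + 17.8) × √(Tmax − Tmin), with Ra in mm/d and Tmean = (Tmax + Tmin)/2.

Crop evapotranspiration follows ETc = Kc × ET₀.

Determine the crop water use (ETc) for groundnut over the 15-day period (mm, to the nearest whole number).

Tmean = (23.7 + 6.3)/2 = 15.00 °C
ET₀ = 0.0023 × 6.67 × (15.00 + 17.8) × √17.4 = 0.0023 × 6.67 × 32.80 × 4.1713 = 2.0989 mm/d
ETc = Kc × ET₀ = 1.02 × 2.0989 = 2.1409 mm/d
Over 15 days: 2.1409 × 15 = 32.114 mm

32 mm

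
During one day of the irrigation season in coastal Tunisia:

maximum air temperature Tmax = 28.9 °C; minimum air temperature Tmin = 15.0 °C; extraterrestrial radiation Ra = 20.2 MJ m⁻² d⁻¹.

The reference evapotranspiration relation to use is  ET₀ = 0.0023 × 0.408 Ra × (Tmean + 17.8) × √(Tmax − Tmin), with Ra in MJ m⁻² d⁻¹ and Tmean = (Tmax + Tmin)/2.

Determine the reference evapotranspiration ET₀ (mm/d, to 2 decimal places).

Tmean = (28.9 + 15.0)/2 = 21.95 °C
0.408 Ra = 0.408 × 20.2 = 8.2416 mm/d equivalent
ET₀ = 0.0023 × 8.2416 × (21.95 + 17.8) × √13.9 = 0.0023 × 8.2416 × 39.75 × 3.7283 = 2.8092 mm/d

2.81 mm/d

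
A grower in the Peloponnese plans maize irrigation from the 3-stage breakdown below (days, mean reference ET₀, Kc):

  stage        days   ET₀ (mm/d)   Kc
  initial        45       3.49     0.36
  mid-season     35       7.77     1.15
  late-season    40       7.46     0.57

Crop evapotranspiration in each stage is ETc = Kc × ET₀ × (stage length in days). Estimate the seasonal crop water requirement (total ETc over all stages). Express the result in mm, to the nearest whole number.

539 mm

initial: 0.36 × 3.49 × 45 = 56.54 mm
mid-season: 1.15 × 7.77 × 35 = 312.74 mm
late-season: 0.57 × 7.46 × 40 = 170.09 mm
Seasonal total = 539.37 mm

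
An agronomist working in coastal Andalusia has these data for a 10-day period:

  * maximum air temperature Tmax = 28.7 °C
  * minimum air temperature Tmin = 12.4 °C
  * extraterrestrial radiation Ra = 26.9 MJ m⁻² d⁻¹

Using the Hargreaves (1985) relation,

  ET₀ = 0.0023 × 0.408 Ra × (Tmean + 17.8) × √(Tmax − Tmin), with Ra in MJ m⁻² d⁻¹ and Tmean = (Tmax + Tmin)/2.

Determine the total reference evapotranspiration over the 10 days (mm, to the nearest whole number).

Tmean = (28.7 + 12.4)/2 = 20.55 °C
0.408 Ra = 0.408 × 26.9 = 10.9752 mm/d equivalent
ET₀ = 0.0023 × 10.9752 × (20.55 + 17.8) × √16.3 = 0.0023 × 10.9752 × 38.35 × 4.0373 = 3.9084 mm/d
Over 10 days: 3.9084 × 10 = 39.084 mm

39 mm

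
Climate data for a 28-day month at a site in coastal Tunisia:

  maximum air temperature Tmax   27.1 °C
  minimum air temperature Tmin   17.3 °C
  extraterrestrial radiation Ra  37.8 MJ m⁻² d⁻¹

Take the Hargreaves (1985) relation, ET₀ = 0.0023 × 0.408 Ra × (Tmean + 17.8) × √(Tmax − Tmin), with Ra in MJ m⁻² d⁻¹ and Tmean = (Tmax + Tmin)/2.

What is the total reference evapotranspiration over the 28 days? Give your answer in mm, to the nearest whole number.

Tmean = (27.1 + 17.3)/2 = 22.20 °C
0.408 Ra = 0.408 × 37.8 = 15.4224 mm/d equivalent
ET₀ = 0.0023 × 15.4224 × (22.20 + 17.8) × √9.8 = 0.0023 × 15.4224 × 40.00 × 3.1305 = 4.4417 mm/d
Over 28 days: 4.4417 × 28 = 124.368 mm

124 mm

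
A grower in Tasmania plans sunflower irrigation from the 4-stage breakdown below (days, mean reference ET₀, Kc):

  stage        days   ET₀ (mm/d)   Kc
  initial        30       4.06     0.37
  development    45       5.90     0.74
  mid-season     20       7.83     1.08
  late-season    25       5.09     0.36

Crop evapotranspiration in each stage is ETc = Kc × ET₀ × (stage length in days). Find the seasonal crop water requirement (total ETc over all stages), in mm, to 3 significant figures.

initial: 0.37 × 4.06 × 30 = 45.07 mm
development: 0.74 × 5.90 × 45 = 196.47 mm
mid-season: 1.08 × 7.83 × 20 = 169.13 mm
late-season: 0.36 × 5.09 × 25 = 45.81 mm
Seasonal total = 456.48 mm

456 mm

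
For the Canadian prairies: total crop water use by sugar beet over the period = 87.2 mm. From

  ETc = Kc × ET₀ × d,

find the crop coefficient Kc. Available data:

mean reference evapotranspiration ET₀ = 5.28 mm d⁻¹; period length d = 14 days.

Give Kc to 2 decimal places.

1.18

ETc = Kc × ET₀ × d  ⇒  Kc = ETc / (ET₀ × d)
Kc = 87.2 / (5.28 × 14) = 87.2 / 73.92 = 1.1797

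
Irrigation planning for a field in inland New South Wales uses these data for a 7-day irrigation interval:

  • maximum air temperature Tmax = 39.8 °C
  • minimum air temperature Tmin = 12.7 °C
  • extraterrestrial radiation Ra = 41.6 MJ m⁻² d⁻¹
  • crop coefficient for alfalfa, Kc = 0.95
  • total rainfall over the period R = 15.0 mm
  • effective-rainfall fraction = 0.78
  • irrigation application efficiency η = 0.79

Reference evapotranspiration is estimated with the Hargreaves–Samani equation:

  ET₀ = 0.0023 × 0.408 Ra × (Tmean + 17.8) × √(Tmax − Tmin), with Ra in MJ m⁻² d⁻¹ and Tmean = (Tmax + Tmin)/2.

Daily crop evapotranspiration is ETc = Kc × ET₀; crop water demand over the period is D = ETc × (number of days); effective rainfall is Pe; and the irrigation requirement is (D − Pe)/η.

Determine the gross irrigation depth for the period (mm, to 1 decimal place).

Tmean = (39.8 + 12.7)/2 = 26.25 °C
0.408 Ra = 0.408 × 41.6 = 16.9728 mm/d equivalent
ET₀ = 0.0023 × 16.9728 × (26.25 + 17.8) × √27.1 = 0.0023 × 16.9728 × 44.05 × 5.2058 = 8.9519 mm/d
ETc = Kc × ET₀ = 0.95 × 8.9519 = 8.5043 mm/d
Crop demand D = ETc × 7 d = 8.5043 × 7 = 59.530 mm
Pe = 0.78 × 15.0 = 11.700 mm
D − Pe = 59.530 − 11.700 = 47.830 mm
Gross irrigation = 47.830 / 0.79 = 60.544 mm

60.5 mm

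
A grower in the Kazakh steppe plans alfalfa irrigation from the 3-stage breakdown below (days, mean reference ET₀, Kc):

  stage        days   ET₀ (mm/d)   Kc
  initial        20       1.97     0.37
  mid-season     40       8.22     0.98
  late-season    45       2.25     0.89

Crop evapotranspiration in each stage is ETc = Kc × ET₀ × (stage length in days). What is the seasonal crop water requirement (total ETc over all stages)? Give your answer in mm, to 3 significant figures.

427 mm

initial: 0.37 × 1.97 × 20 = 14.58 mm
mid-season: 0.98 × 8.22 × 40 = 322.22 mm
late-season: 0.89 × 2.25 × 45 = 90.11 mm
Seasonal total = 426.91 mm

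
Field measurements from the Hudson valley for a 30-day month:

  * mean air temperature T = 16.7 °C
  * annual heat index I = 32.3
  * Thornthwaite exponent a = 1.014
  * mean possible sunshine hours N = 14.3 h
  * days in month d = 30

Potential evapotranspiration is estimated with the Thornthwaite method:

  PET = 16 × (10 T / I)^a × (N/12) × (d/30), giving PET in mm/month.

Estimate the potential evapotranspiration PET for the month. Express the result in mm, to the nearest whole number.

101 mm

10T/I = 10 × 16.7 / 32.3 = 5.1703
(10T/I)^a = 5.1703^1.014 = 5.2906
Uncorrected PET = 16 × 5.2906 = 84.650 mm
Correction = (N/12)(d/30) = (14.3/12)(30/30) = 1.1917
PET = 84.650 × 1.1917 = 100.877 mm/month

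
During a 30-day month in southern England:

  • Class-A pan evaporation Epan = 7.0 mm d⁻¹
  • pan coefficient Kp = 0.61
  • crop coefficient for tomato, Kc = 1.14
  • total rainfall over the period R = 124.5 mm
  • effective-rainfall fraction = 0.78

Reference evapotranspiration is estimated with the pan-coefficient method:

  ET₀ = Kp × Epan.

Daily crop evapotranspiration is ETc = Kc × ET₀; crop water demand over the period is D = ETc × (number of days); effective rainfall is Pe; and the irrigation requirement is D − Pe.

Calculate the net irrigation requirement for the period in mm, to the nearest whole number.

ET₀ = 0.61 × 7.0 = 4.2700 mm/d
ETc = Kc × ET₀ = 1.14 × 4.2700 = 4.8678 mm/d
Crop demand D = ETc × 30 d = 4.8678 × 30 = 146.034 mm
Pe = 0.78 × 124.5 = 97.110 mm
D − Pe = 146.034 − 97.110 = 48.924 mm

49 mm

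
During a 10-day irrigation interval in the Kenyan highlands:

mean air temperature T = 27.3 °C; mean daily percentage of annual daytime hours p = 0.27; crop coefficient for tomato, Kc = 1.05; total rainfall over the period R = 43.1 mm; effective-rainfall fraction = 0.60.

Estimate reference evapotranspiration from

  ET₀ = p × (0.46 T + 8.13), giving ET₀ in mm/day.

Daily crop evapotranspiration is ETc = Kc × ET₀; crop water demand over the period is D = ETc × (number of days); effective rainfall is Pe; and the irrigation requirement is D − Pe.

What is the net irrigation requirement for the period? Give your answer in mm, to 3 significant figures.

32.8 mm

ET₀ = 0.27 × (0.46 × 27.3 + 8.13) = 0.27 × 20.688 = 5.5858 mm/d
ETc = Kc × ET₀ = 1.05 × 5.5858 = 5.8651 mm/d
Crop demand D = ETc × 10 d = 5.8651 × 10 = 58.651 mm
Pe = 0.60 × 43.1 = 25.860 mm
D − Pe = 58.651 − 25.860 = 32.791 mm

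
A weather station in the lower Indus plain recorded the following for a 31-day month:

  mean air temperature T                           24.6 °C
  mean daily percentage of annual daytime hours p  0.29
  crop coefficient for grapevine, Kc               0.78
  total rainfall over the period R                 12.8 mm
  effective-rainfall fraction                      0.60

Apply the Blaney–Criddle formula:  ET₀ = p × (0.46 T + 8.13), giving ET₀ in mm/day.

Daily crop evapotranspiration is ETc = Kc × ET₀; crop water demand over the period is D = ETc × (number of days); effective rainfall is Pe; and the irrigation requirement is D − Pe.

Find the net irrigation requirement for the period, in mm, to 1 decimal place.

128.7 mm

ET₀ = 0.29 × (0.46 × 24.6 + 8.13) = 0.29 × 19.446 = 5.6393 mm/d
ETc = Kc × ET₀ = 0.78 × 5.6393 = 4.3987 mm/d
Crop demand D = ETc × 31 d = 4.3987 × 31 = 136.360 mm
Pe = 0.60 × 12.8 = 7.680 mm
D − Pe = 136.360 − 7.680 = 128.680 mm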